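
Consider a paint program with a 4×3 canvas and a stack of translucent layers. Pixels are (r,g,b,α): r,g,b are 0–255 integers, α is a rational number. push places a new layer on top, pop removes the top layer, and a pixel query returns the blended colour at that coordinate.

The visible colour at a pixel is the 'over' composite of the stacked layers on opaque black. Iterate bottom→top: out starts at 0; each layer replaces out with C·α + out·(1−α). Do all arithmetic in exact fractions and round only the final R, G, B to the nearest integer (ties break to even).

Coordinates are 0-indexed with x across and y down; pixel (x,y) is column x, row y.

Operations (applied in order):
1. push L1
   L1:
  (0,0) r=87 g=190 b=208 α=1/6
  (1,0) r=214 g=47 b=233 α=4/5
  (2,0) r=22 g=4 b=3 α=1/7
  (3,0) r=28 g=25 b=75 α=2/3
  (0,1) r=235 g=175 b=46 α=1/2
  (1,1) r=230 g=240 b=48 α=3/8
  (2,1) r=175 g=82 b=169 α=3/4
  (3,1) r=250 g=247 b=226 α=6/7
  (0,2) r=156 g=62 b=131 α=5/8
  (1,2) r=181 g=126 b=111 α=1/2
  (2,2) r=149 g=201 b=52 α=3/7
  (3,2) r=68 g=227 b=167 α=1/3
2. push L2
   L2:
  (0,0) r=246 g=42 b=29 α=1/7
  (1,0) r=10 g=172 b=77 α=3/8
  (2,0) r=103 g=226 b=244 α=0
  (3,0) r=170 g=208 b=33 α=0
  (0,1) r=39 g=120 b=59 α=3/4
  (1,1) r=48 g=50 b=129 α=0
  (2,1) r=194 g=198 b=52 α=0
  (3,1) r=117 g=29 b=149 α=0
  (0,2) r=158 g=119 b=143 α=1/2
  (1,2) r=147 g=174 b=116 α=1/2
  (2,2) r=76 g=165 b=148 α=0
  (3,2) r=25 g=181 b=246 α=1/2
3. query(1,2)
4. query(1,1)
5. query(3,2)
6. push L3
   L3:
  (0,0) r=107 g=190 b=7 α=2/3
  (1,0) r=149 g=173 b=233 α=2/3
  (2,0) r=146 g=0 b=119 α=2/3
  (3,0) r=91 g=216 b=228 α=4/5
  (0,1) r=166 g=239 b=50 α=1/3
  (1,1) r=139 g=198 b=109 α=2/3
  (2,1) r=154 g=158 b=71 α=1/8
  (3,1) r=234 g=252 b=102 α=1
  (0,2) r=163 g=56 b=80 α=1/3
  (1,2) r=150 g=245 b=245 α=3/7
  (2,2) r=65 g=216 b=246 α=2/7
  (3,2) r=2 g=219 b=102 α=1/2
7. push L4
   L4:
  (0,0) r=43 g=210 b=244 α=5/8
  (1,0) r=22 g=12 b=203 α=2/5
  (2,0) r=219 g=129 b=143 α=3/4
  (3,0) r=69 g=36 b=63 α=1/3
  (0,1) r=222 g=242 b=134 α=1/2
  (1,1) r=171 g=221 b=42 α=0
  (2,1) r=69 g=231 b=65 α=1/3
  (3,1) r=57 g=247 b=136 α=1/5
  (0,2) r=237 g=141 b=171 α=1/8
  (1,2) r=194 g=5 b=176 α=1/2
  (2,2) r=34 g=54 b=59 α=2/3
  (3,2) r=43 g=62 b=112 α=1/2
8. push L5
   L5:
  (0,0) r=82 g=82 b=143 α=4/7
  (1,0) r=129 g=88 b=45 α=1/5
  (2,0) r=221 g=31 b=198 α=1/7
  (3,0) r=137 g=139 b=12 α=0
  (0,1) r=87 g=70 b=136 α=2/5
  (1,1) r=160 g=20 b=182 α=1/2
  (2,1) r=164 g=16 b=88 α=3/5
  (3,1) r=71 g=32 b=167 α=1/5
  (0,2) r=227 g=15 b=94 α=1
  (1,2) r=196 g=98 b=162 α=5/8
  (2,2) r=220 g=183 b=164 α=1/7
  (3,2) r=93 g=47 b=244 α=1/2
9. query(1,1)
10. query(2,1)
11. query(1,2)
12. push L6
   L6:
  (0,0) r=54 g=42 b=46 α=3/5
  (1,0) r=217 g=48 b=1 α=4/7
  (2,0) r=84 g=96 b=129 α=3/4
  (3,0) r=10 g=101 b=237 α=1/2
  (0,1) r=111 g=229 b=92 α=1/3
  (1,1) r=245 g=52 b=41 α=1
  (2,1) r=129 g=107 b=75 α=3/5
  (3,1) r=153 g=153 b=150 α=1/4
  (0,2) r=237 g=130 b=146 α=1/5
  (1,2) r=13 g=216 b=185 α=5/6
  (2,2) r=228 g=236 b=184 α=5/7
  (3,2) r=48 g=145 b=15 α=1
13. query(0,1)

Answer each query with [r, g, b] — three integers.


at x=1,y=2 over L1,L2:
+L1 (α=1/2) → [181/2, 63, 111/2]
+L2 (α=1/2) → [475/4, 237/2, 343/4]
rounded: [119, 118, 86]

at x=1,y=1 over L1,L2:
+L1 (α=3/8) → [345/4, 90, 18]
+L2 (α=0) → [345/4, 90, 18]
→ [86, 90, 18]

at x=3,y=2 over L1,L2:
+L1 (α=1/3) → [68/3, 227/3, 167/3]
+L2 (α=1/2) → [143/6, 385/3, 905/6]
= [24, 128, 151]

query (1,1) [L1,L2,L3,L4,L5] — begin 0,0,0
+L1 (α=3/8) → [345/4, 90, 18]
+L2 (α=0) → [345/4, 90, 18]
+L3 (α=2/3) → [1457/12, 162, 236/3]
+L4 (α=0) → [1457/12, 162, 236/3]
+L5 (α=1/2) → [3377/24, 91, 391/3]
= [141, 91, 130]

query (2,1) [L1,L2,L3,L4,L5] — begin 0,0,0
L1 α=3/4: [525/4, 123/2, 507/4]
L2 α=0: [525/4, 123/2, 507/4]
L3 α=1/8: [4291/32, 1177/16, 3833/32]
L4 α=1/3: [5395/48, 3025/24, 4873/48]
L5 α=3/5: [17203/120, 3601/60, 11209/120]
rounded: [143, 60, 93]

at x=1,y=2 over L1,L2,L3,L4,L5:
L1 α=1/2: [181/2, 63, 111/2]
L2 α=1/2: [475/4, 237/2, 343/4]
L3 α=3/7: [925/7, 1209/7, 154]
L4 α=1/2: [2283/14, 622/7, 165]
L5 α=5/8: [20569/112, 662/7, 1305/8]
rounded: [184, 95, 163]

at x=0,y=1 over L1,L2,L3,L4,L5,L6:
+L1 (α=1/2) → [235/2, 175/2, 23]
+L2 (α=3/4) → [469/8, 895/8, 50]
+L3 (α=1/3) → [1133/12, 617/4, 50]
+L4 (α=1/2) → [3797/24, 1585/8, 92]
+L5 (α=2/5) → [5189/40, 1175/8, 548/5]
+L6 (α=1/3) → [7409/60, 697/4, 1556/15]
→ [123, 174, 104]


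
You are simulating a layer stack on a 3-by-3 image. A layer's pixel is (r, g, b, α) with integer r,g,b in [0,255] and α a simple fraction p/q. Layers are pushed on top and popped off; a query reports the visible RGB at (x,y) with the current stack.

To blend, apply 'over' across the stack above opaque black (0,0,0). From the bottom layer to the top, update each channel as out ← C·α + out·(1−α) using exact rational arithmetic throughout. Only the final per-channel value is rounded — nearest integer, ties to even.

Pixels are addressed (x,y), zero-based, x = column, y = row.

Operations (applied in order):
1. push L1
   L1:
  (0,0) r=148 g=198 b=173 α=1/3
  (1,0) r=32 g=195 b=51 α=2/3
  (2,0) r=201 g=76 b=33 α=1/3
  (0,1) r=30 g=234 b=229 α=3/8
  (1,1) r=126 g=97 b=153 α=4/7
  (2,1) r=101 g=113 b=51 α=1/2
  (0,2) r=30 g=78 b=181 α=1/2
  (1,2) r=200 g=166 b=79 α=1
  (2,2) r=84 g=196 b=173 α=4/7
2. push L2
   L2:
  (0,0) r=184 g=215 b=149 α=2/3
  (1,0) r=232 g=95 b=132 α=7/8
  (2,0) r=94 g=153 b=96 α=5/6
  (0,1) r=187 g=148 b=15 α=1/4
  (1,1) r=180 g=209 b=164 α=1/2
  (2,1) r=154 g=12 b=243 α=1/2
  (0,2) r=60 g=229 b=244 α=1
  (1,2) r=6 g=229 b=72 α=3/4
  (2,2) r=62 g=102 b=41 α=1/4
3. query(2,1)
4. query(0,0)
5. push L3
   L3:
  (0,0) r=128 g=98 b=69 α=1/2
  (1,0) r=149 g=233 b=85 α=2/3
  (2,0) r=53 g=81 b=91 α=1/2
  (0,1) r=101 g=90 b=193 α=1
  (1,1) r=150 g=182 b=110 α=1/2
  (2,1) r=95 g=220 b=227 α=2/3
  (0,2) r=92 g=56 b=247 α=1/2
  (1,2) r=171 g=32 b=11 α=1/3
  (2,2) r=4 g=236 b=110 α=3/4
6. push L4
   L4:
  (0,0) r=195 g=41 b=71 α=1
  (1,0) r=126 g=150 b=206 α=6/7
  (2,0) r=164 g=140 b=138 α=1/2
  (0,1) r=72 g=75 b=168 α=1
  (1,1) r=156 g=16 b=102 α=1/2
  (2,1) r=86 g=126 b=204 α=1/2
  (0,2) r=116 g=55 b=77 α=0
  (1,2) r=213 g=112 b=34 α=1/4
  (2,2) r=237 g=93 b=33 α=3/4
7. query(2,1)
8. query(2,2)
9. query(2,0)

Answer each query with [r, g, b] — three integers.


at x=2,y=1 over L1,L2:
after L1 α=1/2: [101/2, 113/2, 51/2]
after L2 α=1/2: [409/4, 137/4, 537/4]
rounded: [102, 34, 134]

(0,0) stack=L1,L2; from [0,0,0]:
+L1 (α=1/3) → [148/3, 66, 173/3]
+L2 (α=2/3) → [1252/9, 496/3, 1067/9]
rounded: [139, 165, 119]

at x=2,y=1 over L1,L2,L3,L4:
after L1 α=1/2: [101/2, 113/2, 51/2]
after L2 α=1/2: [409/4, 137/4, 537/4]
after L3 α=2/3: [1169/12, 1897/12, 2353/12]
after L4 α=1/2: [2201/24, 3409/24, 4801/24]
= [92, 142, 200]

at x=2,y=2 over L1,L2,L3,L4:
L1 α=4/7: [48, 112, 692/7]
L2 α=1/4: [103/2, 219/2, 2363/28]
L3 α=3/4: [127/8, 1635/8, 11603/112]
L4 α=3/4: [5815/32, 3867/32, 22691/448]
= [182, 121, 51]

(2,0) stack=L1,L2,L3,L4; from [0,0,0]:
+L1 (α=1/3) → [67, 76/3, 11]
+L2 (α=5/6) → [179/2, 2371/18, 491/6]
+L3 (α=1/2) → [285/4, 3829/36, 1037/12]
+L4 (α=1/2) → [941/8, 8869/72, 2693/24]
= [118, 123, 112]


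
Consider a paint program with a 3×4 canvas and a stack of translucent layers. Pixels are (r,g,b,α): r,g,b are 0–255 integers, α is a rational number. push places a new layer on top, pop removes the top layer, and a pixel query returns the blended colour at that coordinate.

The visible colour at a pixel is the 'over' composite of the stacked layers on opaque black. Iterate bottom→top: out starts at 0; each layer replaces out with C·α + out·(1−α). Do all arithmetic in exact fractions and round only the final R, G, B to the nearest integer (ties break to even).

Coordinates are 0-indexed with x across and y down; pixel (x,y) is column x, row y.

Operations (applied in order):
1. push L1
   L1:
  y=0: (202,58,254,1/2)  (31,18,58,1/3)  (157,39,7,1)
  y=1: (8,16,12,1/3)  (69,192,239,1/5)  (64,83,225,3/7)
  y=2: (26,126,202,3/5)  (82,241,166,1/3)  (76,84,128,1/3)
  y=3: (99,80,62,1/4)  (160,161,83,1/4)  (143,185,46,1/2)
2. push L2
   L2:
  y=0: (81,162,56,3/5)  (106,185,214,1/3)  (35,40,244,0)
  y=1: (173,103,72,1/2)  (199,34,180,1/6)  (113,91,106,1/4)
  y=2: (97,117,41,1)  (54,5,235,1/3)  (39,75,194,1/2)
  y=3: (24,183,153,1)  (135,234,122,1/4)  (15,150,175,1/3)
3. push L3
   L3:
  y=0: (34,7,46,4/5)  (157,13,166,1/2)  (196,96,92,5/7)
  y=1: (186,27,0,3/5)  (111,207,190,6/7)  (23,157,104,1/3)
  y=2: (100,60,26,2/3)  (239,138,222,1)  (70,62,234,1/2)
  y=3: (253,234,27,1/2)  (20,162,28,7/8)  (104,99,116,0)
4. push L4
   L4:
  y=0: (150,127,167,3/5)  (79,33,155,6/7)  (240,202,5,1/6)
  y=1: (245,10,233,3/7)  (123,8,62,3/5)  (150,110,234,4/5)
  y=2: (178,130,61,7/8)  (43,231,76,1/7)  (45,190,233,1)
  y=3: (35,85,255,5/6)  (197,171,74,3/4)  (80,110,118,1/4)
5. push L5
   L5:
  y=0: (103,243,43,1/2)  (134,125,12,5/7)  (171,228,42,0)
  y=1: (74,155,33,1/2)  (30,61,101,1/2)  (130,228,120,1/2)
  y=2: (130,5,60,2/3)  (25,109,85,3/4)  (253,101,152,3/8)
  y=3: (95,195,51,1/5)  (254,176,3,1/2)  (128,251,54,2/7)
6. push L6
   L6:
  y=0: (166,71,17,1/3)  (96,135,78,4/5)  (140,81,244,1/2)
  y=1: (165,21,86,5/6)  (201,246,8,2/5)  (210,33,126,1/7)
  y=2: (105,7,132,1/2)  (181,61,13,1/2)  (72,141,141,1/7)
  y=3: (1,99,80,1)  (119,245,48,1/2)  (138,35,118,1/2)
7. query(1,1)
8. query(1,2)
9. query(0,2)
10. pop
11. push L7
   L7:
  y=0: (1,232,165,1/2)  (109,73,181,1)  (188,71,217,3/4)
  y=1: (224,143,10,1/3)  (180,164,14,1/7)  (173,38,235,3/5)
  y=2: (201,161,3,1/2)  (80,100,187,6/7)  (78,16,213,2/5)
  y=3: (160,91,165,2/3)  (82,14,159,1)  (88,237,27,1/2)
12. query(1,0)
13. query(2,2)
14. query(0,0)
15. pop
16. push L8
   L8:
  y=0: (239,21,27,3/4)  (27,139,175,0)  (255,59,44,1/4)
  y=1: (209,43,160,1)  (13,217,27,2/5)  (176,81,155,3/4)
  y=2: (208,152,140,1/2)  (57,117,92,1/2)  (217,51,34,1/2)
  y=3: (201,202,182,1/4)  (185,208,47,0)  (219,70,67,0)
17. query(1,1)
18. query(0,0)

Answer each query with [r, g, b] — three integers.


query (1,1) [L1,L2,L3,L4,L5,L6] — begin 0,0,0
+L1 (α=1/5) → [69/5, 192/5, 239/5]
+L2 (α=1/6) → [134/3, 113/3, 419/6]
+L3 (α=6/7) → [2132/21, 3839/21, 1037/6]
+L4 (α=3/5) → [12013/105, 8182/105, 319/3]
+L5 (α=1/2) → [15163/210, 14587/210, 311/3]
+L6 (α=2/5) → [43303/350, 49027/350, 327/5]
→ [124, 140, 65]

query (1,2) [L1,L2,L3,L4,L5,L6] — begin 0,0,0
L1 α=1/3: [82/3, 241/3, 166/3]
L2 α=1/3: [326/9, 497/9, 1037/9]
L3 α=1: [239, 138, 222]
L4 α=1/7: [211, 1059/7, 1408/7]
L5 α=3/4: [143/2, 837/7, 3193/28]
L6 α=1/2: [505/4, 632/7, 3557/56]
= [126, 90, 64]

query (0,2) [L1,L2,L3,L4,L5,L6] — begin 0,0,0
+L1 (α=3/5) → [78/5, 378/5, 606/5]
+L2 (α=1) → [97, 117, 41]
+L3 (α=2/3) → [99, 79, 31]
+L4 (α=7/8) → [1345/8, 989/8, 229/4]
+L5 (α=2/3) → [3425/24, 1069/24, 709/12]
+L6 (α=1/2) → [5945/48, 1237/48, 2293/24]
= [124, 26, 96]

query (1,0) [L1,L2,L3,L4,L5,L7] — begin 0,0,0
L1 α=1/3: [31/3, 6, 58/3]
L2 α=1/3: [380/9, 197/3, 758/9]
L3 α=1/2: [1793/18, 118/3, 1126/9]
L4 α=6/7: [1475/18, 712/21, 9496/63]
L5 α=5/7: [7505/63, 14549/147, 22772/441]
L7 α=1: [109, 73, 181]
= [109, 73, 181]

(2,2) stack=L1,L2,L3,L4,L5,L7; from [0,0,0]:
L1 α=1/3: [76/3, 28, 128/3]
L2 α=1/2: [193/6, 103/2, 355/3]
L3 α=1/2: [613/12, 227/4, 1057/6]
L4 α=1: [45, 190, 233]
L5 α=3/8: [123, 1253/8, 1621/8]
L7 α=2/5: [105, 803/8, 8271/40]
rounded: [105, 100, 207]

(0,0) stack=L1,L2,L3,L4,L5,L7; from [0,0,0]:
L1 α=1/2: [101, 29, 127]
L2 α=3/5: [89, 544/5, 422/5]
L3 α=4/5: [45, 684/25, 1342/25]
L4 α=3/5: [108, 10893/125, 15209/125]
L5 α=1/2: [211/2, 20634/125, 10292/125]
L7 α=1/2: [213/4, 24817/125, 30917/250]
rounded: [53, 199, 124]

query (1,1) [L1,L2,L3,L4,L5,L8] — begin 0,0,0
after L1 α=1/5: [69/5, 192/5, 239/5]
after L2 α=1/6: [134/3, 113/3, 419/6]
after L3 α=6/7: [2132/21, 3839/21, 1037/6]
after L4 α=3/5: [12013/105, 8182/105, 319/3]
after L5 α=1/2: [15163/210, 14587/210, 311/3]
after L8 α=2/5: [16983/350, 44967/350, 73]
→ [49, 128, 73]

(0,0) stack=L1,L2,L3,L4,L5,L8; from [0,0,0]:
L1 α=1/2: [101, 29, 127]
L2 α=3/5: [89, 544/5, 422/5]
L3 α=4/5: [45, 684/25, 1342/25]
L4 α=3/5: [108, 10893/125, 15209/125]
L5 α=1/2: [211/2, 20634/125, 10292/125]
L8 α=3/4: [1645/8, 28509/500, 20417/500]
rounded: [206, 57, 41]


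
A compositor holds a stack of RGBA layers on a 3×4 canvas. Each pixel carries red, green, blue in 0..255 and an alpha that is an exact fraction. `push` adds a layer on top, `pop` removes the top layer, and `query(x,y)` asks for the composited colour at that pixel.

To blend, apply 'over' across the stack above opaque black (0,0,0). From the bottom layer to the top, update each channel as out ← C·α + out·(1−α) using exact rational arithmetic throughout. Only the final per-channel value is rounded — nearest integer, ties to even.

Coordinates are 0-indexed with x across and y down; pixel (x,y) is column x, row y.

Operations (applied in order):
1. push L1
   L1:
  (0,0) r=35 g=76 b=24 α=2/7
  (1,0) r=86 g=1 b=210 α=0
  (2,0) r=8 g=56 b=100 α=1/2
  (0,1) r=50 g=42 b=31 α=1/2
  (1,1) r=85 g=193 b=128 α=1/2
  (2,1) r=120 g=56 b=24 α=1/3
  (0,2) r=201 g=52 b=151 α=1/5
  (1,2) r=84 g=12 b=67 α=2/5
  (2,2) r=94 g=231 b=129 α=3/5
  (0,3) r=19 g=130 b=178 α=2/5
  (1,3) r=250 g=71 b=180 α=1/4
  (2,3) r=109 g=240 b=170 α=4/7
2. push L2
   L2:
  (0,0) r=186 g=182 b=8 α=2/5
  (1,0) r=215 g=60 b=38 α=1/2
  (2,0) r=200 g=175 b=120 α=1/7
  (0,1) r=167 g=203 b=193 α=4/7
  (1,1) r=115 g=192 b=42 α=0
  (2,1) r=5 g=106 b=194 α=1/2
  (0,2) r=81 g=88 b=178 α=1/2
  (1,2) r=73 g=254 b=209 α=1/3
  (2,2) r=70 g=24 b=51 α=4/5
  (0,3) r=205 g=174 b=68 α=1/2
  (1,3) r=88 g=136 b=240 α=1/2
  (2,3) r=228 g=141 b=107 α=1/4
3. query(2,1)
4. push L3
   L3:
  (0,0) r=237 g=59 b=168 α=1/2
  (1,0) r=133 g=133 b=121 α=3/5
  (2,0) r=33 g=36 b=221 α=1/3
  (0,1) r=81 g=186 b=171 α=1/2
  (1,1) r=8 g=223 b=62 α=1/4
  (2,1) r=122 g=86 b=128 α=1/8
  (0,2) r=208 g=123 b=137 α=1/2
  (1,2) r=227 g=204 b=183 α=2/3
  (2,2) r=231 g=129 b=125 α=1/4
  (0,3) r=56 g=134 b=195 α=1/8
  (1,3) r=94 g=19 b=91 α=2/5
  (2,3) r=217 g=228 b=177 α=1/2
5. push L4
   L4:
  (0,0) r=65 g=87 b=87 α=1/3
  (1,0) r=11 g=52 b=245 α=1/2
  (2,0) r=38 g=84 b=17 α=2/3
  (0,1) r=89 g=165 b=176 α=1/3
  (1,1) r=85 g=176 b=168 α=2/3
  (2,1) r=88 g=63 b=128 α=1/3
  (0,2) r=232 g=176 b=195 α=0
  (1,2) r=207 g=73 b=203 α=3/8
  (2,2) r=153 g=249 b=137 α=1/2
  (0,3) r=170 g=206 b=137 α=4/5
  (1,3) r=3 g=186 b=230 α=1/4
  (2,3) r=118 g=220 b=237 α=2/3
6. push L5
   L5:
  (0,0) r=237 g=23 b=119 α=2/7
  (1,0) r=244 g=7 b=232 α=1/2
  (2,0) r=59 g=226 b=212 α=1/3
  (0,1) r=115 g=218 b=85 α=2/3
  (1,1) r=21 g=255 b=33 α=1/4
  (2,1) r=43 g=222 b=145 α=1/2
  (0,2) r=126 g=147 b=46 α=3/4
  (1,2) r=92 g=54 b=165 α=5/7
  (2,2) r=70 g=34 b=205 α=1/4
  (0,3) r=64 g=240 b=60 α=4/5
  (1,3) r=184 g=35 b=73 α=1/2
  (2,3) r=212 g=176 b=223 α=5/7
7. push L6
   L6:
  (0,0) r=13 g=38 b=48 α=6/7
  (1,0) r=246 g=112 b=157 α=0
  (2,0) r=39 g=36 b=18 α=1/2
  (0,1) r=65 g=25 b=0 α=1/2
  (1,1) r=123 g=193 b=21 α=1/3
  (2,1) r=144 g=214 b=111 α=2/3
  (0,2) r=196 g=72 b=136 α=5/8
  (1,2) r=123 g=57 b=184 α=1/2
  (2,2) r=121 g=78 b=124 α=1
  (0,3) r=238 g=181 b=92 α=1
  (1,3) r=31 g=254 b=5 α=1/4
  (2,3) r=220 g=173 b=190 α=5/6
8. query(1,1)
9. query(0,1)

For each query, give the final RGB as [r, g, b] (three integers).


at x=2,y=1 over L1,L2:
L1 α=1/3: [40, 56/3, 8]
L2 α=1/2: [45/2, 187/3, 101]
= [22, 62, 101]

(1,1) stack=L1,L2,L3,L4,L5,L6; from [0,0,0]:
after L1 α=1/2: [85/2, 193/2, 64]
after L2 α=0: [85/2, 193/2, 64]
after L3 α=1/4: [271/8, 1025/8, 127/2]
after L4 α=2/3: [1631/24, 3841/24, 799/6]
after L5 α=1/4: [1799/32, 5881/32, 865/8]
after L6 α=1/3: [3767/48, 8969/48, 949/12]
rounded: [78, 187, 79]

query (0,1) [L1,L2,L3,L4,L5,L6] — begin 0,0,0
+L1 (α=1/2) → [25, 21, 31/2]
+L2 (α=4/7) → [743/7, 125, 1637/14]
+L3 (α=1/2) → [655/7, 311/2, 4031/28]
+L4 (α=1/3) → [1933/21, 476/3, 2165/14]
+L5 (α=2/3) → [6763/63, 1784/9, 1515/14]
+L6 (α=1/2) → [5429/63, 2009/18, 1515/28]
= [86, 112, 54]


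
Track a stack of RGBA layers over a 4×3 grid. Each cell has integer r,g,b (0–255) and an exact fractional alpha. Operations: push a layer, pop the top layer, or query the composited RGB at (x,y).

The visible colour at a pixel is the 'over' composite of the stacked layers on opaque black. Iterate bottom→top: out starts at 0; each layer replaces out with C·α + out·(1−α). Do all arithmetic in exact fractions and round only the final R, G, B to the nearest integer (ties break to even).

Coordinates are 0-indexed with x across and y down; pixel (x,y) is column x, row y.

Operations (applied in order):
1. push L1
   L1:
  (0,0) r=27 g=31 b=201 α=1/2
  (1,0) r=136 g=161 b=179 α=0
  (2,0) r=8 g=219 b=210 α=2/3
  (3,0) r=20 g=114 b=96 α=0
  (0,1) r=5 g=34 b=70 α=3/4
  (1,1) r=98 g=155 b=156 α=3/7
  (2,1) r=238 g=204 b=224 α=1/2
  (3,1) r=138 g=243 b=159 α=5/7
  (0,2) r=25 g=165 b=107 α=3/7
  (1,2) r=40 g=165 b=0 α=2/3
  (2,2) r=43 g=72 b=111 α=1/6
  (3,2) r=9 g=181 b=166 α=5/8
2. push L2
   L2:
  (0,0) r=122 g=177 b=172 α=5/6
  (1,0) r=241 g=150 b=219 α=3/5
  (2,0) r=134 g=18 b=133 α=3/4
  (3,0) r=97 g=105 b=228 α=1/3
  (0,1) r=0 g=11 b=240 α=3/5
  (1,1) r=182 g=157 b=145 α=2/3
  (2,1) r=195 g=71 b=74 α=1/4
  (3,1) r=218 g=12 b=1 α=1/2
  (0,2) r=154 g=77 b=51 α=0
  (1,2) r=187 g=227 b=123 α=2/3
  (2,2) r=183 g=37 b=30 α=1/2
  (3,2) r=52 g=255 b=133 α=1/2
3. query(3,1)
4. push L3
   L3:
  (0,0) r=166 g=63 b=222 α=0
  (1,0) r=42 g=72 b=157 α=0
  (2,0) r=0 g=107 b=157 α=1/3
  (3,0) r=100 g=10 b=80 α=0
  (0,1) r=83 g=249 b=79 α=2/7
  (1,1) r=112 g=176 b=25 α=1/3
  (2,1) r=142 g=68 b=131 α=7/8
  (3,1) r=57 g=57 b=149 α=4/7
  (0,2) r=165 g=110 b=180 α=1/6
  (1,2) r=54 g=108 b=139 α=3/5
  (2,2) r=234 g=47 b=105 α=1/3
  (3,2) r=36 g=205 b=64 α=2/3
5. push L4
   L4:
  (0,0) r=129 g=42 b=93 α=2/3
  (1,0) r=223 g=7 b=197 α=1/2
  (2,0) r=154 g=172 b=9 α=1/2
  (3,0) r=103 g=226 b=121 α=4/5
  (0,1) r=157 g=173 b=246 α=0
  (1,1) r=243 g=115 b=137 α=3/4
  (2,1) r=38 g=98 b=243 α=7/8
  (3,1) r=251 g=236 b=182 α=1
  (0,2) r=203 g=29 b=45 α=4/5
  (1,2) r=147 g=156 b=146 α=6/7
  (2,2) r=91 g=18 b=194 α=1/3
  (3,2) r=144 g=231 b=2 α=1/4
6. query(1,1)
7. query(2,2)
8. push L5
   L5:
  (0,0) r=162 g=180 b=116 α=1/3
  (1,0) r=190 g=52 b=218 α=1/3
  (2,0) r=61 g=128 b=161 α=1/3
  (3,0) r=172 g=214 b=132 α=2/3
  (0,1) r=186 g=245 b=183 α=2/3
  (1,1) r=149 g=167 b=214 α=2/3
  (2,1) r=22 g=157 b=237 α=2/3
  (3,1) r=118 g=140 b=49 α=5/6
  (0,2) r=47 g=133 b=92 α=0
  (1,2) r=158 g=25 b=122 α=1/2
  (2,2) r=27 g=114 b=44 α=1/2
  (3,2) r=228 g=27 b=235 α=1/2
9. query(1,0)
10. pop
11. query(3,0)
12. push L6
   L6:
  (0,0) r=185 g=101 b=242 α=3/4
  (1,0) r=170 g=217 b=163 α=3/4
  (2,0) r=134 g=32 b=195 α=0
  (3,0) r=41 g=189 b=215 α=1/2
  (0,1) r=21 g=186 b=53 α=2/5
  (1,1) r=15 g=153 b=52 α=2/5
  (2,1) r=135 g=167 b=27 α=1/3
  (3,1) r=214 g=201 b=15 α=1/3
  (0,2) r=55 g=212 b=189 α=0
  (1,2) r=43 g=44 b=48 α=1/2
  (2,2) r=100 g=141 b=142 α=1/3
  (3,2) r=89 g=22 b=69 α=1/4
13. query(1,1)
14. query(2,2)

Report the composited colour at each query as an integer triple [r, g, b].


(3,1) stack=L1,L2; from [0,0,0]:
+L1 (α=5/7) → [690/7, 1215/7, 795/7]
+L2 (α=1/2) → [1108/7, 1299/14, 401/7]
= [158, 93, 57]

(1,1) stack=L1,L2,L3,L4; from [0,0,0]:
+L1 (α=3/7) → [42, 465/7, 468/7]
+L2 (α=2/3) → [406/3, 2663/21, 2498/21]
+L3 (α=1/3) → [1148/9, 9022/63, 5521/63]
+L4 (α=3/4) → [7709/36, 30757/252, 15707/126]
rounded: [214, 122, 125]

at x=2,y=2 over L1,L2,L3,L4:
L1 α=1/6: [43/6, 12, 37/2]
L2 α=1/2: [1141/12, 49/2, 97/4]
L3 α=1/3: [2545/18, 32, 307/6]
L4 α=1/3: [3364/27, 82/3, 889/9]
→ [125, 27, 99]

(1,0) stack=L1,L2,L3,L4,L5; from [0,0,0]:
+L1 (α=0) → [0, 0, 0]
+L2 (α=3/5) → [723/5, 90, 657/5]
+L3 (α=0) → [723/5, 90, 657/5]
+L4 (α=1/2) → [919/5, 97/2, 821/5]
+L5 (α=1/3) → [2788/15, 149/3, 2732/15]
rounded: [186, 50, 182]

query (3,0) [L1,L2,L3,L4] — begin 0,0,0
+L1 (α=0) → [0, 0, 0]
+L2 (α=1/3) → [97/3, 35, 76]
+L3 (α=0) → [97/3, 35, 76]
+L4 (α=4/5) → [1333/15, 939/5, 112]
→ [89, 188, 112]

(1,1) stack=L1,L2,L3,L4,L6; from [0,0,0]:
L1 α=3/7: [42, 465/7, 468/7]
L2 α=2/3: [406/3, 2663/21, 2498/21]
L3 α=1/3: [1148/9, 9022/63, 5521/63]
L4 α=3/4: [7709/36, 30757/252, 15707/126]
L6 α=2/5: [8069/60, 56461/420, 4015/42]
= [134, 134, 96]

at x=2,y=2 over L1,L2,L3,L4,L6:
+L1 (α=1/6) → [43/6, 12, 37/2]
+L2 (α=1/2) → [1141/12, 49/2, 97/4]
+L3 (α=1/3) → [2545/18, 32, 307/6]
+L4 (α=1/3) → [3364/27, 82/3, 889/9]
+L6 (α=1/3) → [9428/81, 587/9, 3056/27]
rounded: [116, 65, 113]


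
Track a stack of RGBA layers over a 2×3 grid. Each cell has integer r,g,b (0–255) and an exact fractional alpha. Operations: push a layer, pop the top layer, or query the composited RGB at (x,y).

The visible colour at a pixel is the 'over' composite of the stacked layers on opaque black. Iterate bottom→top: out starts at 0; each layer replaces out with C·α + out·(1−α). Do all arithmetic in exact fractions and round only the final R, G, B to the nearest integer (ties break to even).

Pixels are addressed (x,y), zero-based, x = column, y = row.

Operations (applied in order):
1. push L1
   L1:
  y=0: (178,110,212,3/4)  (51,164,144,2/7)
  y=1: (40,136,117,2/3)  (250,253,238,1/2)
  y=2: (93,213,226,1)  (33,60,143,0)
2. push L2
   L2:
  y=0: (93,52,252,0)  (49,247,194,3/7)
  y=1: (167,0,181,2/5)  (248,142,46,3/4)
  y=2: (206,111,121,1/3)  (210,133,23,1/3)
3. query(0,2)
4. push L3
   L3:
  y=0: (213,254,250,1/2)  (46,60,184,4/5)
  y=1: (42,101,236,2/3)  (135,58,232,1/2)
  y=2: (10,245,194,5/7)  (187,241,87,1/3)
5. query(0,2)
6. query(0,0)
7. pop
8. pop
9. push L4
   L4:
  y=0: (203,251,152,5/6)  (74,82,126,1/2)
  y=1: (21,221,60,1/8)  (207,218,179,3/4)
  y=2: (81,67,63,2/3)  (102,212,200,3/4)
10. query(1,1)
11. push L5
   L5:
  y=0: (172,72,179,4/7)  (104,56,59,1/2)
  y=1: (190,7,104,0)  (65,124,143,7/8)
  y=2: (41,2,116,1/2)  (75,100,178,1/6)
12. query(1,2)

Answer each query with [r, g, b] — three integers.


at x=0,y=2 over L1,L2:
+L1 (α=1) → [93, 213, 226]
+L2 (α=1/3) → [392/3, 179, 191]
→ [131, 179, 191]

query (0,2) [L1,L2,L3] — begin 0,0,0
L1 α=1: [93, 213, 226]
L2 α=1/3: [392/3, 179, 191]
L3 α=5/7: [934/21, 1583/7, 1352/7]
= [44, 226, 193]

at x=0,y=0 over L1,L2,L3:
L1 α=3/4: [267/2, 165/2, 159]
L2 α=0: [267/2, 165/2, 159]
L3 α=1/2: [693/4, 673/4, 409/2]
→ [173, 168, 204]

query (1,1) [L1,L4] — begin 0,0,0
after L1 α=1/2: [125, 253/2, 119]
after L4 α=3/4: [373/2, 1561/8, 164]
→ [186, 195, 164]

at x=1,y=2 over L1,L4,L5:
after L1 α=0: [0, 0, 0]
after L4 α=3/4: [153/2, 159, 150]
after L5 α=1/6: [305/4, 895/6, 464/3]
= [76, 149, 155]


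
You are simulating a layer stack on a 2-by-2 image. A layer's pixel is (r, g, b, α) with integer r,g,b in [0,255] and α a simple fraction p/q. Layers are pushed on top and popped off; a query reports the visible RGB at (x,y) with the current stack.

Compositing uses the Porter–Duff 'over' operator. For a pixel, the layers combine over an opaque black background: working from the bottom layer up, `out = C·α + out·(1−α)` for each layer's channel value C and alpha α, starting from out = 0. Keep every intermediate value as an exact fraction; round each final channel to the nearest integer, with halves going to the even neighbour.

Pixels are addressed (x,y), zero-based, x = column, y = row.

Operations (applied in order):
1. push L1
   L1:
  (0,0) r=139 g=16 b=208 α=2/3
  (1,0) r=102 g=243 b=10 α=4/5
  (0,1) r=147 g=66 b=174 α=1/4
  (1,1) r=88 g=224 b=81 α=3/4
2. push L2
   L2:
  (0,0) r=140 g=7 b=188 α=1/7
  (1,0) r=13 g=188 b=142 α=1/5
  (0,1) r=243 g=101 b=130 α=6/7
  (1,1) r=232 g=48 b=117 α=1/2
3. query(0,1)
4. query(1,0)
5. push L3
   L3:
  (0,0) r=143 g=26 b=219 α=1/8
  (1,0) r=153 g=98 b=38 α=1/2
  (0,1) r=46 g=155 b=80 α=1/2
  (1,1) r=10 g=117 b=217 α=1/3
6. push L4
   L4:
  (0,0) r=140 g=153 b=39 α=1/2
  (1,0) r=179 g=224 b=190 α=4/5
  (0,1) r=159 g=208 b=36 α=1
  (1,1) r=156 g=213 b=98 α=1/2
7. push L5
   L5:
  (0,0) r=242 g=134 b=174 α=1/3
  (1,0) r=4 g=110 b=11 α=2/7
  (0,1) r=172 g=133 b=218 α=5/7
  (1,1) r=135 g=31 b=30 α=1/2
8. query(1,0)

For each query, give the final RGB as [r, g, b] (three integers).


at x=0,y=1 over L1,L2:
+L1 (α=1/4) → [147/4, 33/2, 87/2]
+L2 (α=6/7) → [5979/28, 1245/14, 1647/14]
→ [214, 89, 118]

(1,0) stack=L1,L2; from [0,0,0]:
after L1 α=4/5: [408/5, 972/5, 8]
after L2 α=1/5: [1697/25, 4828/25, 174/5]
→ [68, 193, 35]

(1,0) stack=L1,L2,L3,L4,L5; from [0,0,0]:
after L1 α=4/5: [408/5, 972/5, 8]
after L2 α=1/5: [1697/25, 4828/25, 174/5]
after L3 α=1/2: [2761/25, 3639/25, 182/5]
after L4 α=4/5: [20661/125, 26039/125, 3982/25]
after L5 α=2/7: [20861/175, 31539/175, 4092/35]
= [119, 180, 117]


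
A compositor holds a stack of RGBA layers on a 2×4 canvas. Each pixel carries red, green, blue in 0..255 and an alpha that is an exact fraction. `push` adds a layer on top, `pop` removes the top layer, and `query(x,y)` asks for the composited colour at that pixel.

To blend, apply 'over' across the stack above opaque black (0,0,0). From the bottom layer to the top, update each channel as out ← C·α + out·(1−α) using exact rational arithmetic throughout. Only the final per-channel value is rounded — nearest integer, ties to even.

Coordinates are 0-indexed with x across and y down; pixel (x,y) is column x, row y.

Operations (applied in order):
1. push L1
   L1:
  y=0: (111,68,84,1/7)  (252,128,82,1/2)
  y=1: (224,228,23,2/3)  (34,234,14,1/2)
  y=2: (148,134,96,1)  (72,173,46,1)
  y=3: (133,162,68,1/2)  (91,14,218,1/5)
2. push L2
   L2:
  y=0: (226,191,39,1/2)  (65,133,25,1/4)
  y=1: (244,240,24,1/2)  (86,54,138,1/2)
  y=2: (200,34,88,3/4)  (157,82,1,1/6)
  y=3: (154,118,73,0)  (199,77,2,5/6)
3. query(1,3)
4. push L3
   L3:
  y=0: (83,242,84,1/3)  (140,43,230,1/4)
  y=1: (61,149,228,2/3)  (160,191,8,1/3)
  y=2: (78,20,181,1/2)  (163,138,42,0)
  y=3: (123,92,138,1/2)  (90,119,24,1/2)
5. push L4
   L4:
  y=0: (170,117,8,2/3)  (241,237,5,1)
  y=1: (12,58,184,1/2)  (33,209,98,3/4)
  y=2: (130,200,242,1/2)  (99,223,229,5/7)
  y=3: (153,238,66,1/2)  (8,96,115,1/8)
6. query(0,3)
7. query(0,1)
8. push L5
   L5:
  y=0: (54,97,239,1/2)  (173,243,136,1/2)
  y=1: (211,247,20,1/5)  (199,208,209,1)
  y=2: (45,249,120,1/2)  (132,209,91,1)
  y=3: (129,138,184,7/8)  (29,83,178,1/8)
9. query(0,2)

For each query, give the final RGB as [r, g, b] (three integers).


at x=1,y=3 over L1,L2:
after L1 α=1/5: [91/5, 14/5, 218/5]
after L2 α=5/6: [2533/15, 1939/30, 134/15]
rounded: [169, 65, 9]

(0,3) stack=L1,L2,L3,L4; from [0,0,0]:
L1 α=1/2: [133/2, 81, 34]
L2 α=0: [133/2, 81, 34]
L3 α=1/2: [379/4, 173/2, 86]
L4 α=1/2: [991/8, 649/4, 76]
= [124, 162, 76]

(0,1) stack=L1,L2,L3,L4; from [0,0,0]:
L1 α=2/3: [448/3, 152, 46/3]
L2 α=1/2: [590/3, 196, 59/3]
L3 α=2/3: [956/9, 494/3, 1427/9]
L4 α=1/2: [532/9, 334/3, 3083/18]
= [59, 111, 171]

(0,2) stack=L1,L2,L3,L4,L5; from [0,0,0]:
after L1 α=1: [148, 134, 96]
after L2 α=3/4: [187, 59, 90]
after L3 α=1/2: [265/2, 79/2, 271/2]
after L4 α=1/2: [525/4, 479/4, 755/4]
after L5 α=1/2: [705/8, 1475/8, 1235/8]
rounded: [88, 184, 154]


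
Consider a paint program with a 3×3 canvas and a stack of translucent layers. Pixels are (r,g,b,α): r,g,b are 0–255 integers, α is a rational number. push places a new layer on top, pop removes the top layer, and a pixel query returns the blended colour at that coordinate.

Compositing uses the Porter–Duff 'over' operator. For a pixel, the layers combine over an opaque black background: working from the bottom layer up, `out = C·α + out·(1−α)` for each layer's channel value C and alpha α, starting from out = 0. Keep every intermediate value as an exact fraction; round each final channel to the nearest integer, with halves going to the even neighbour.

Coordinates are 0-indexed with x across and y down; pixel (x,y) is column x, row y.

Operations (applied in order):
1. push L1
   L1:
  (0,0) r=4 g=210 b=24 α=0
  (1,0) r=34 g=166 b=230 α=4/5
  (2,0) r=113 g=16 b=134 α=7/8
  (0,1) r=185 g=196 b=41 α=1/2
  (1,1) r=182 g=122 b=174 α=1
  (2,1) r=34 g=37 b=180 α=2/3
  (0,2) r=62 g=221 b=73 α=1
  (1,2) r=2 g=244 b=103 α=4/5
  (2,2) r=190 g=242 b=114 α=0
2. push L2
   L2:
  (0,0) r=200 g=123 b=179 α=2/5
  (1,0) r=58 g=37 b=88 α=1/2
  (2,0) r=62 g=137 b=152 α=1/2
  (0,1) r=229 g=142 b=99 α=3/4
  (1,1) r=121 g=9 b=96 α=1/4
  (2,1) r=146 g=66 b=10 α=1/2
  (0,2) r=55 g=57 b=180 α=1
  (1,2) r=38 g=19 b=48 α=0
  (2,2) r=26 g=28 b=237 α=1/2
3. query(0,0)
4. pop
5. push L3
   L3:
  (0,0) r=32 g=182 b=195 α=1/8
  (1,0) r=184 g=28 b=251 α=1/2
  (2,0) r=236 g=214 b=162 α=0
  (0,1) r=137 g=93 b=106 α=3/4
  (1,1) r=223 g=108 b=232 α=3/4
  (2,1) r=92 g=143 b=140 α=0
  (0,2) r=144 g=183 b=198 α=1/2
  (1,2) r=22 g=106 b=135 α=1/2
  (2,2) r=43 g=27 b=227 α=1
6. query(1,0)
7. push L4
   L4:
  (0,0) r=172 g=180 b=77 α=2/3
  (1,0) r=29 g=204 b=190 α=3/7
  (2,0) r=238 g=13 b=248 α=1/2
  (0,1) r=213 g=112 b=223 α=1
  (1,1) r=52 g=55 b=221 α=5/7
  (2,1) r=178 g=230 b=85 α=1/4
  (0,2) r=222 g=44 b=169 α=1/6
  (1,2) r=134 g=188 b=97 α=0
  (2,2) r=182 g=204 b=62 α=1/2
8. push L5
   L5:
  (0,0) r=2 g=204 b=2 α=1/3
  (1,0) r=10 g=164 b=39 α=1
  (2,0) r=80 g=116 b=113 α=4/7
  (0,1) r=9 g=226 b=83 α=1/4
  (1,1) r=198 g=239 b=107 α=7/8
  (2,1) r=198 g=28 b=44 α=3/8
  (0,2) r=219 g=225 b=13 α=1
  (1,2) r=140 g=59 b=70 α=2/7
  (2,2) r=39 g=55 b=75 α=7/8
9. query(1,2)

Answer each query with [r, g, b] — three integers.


query (0,0) [L1,L2] — begin 0,0,0
+L1 (α=0) → [0, 0, 0]
+L2 (α=2/5) → [80, 246/5, 358/5]
→ [80, 49, 72]

at x=1,y=0 over L1,L3:
after L1 α=4/5: [136/5, 664/5, 184]
after L3 α=1/2: [528/5, 402/5, 435/2]
→ [106, 80, 218]

(1,2) stack=L1,L3,L4,L5; from [0,0,0]:
after L1 α=4/5: [8/5, 976/5, 412/5]
after L3 α=1/2: [59/5, 753/5, 1087/10]
after L4 α=0: [59/5, 753/5, 1087/10]
after L5 α=2/7: [339/7, 871/7, 1367/14]
→ [48, 124, 98]


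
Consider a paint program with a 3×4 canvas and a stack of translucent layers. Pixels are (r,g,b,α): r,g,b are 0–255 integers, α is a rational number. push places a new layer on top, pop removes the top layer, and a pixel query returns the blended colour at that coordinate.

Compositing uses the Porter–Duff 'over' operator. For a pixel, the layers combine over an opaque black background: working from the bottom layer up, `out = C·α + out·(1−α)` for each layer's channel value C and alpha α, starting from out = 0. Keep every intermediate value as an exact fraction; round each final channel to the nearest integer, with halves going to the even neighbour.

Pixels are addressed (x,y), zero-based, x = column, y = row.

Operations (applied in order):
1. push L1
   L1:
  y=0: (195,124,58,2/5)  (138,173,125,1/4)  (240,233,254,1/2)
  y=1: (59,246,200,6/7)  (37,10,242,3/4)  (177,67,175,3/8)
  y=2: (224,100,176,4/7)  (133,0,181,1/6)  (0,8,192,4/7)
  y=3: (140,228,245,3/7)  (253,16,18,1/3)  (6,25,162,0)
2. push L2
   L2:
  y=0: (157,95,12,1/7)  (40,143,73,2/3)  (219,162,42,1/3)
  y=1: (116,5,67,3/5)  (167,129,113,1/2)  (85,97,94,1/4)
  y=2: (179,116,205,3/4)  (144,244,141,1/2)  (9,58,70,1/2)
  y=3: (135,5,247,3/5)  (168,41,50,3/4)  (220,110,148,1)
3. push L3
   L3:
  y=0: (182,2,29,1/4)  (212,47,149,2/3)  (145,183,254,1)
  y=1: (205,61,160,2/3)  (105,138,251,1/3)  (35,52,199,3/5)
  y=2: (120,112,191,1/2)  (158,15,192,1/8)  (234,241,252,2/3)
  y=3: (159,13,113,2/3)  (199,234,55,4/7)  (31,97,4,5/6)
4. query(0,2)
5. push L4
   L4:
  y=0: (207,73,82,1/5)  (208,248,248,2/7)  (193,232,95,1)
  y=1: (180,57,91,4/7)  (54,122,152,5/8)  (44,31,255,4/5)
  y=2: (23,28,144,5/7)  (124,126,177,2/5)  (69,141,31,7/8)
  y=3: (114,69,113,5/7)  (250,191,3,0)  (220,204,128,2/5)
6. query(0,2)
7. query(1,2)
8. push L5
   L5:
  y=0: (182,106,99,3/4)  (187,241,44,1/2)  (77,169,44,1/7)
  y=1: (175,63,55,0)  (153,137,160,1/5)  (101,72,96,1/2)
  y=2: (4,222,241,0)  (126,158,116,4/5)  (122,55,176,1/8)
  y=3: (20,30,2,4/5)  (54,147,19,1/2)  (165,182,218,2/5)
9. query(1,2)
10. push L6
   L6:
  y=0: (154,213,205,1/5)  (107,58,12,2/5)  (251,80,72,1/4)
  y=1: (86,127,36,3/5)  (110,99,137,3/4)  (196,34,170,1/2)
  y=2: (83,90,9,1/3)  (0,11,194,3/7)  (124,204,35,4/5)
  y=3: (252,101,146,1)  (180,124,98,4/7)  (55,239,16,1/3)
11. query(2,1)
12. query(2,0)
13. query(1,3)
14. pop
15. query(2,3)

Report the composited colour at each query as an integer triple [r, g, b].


query (0,2) [L1,L2,L3] — begin 0,0,0
after L1 α=4/7: [128, 400/7, 704/7]
after L2 α=3/4: [665/4, 709/7, 5009/28]
after L3 α=1/2: [1145/8, 1493/14, 10357/56]
rounded: [143, 107, 185]

at x=0,y=2 over L1,L2,L3,L4:
+L1 (α=4/7) → [128, 400/7, 704/7]
+L2 (α=3/4) → [665/4, 709/7, 5009/28]
+L3 (α=1/2) → [1145/8, 1493/14, 10357/56]
+L4 (α=5/7) → [1605/28, 2473/49, 30517/196]
rounded: [57, 50, 156]

(1,2) stack=L1,L2,L3,L4; from [0,0,0]:
L1 α=1/6: [133/6, 0, 181/6]
L2 α=1/2: [997/12, 122, 1027/12]
L3 α=1/8: [8875/96, 869/8, 9493/96]
L4 α=2/5: [16811/160, 4623/40, 20821/160]
→ [105, 116, 130]

query (1,2) [L1,L2,L3,L4,L5] — begin 0,0,0
L1 α=1/6: [133/6, 0, 181/6]
L2 α=1/2: [997/12, 122, 1027/12]
L3 α=1/8: [8875/96, 869/8, 9493/96]
L4 α=2/5: [16811/160, 4623/40, 20821/160]
L5 α=4/5: [97451/800, 29903/200, 95061/800]
rounded: [122, 150, 119]

query (2,1) [L1,L2,L3,L4,L5,L6] — begin 0,0,0
L1 α=3/8: [531/8, 201/8, 525/8]
L2 α=1/4: [2273/32, 1379/32, 2327/32]
L3 α=3/5: [3953/80, 775/16, 11879/80]
L4 α=4/5: [18033/400, 2759/80, 93479/400]
L5 α=1/2: [58433/800, 8519/160, 131879/800]
L6 α=1/2: [215233/1600, 13959/320, 267879/1600]
rounded: [135, 44, 167]

at x=2,y=0 over L1,L2,L3,L4,L5,L6:
+L1 (α=1/2) → [120, 233/2, 127]
+L2 (α=1/3) → [153, 395/3, 296/3]
+L3 (α=1) → [145, 183, 254]
+L4 (α=1) → [193, 232, 95]
+L5 (α=1/7) → [1235/7, 223, 614/7]
+L6 (α=1/4) → [2731/14, 749/4, 1173/14]
→ [195, 187, 84]

at x=1,y=3 over L1,L2,L3,L4,L5,L6:
+L1 (α=1/3) → [253/3, 16/3, 6]
+L2 (α=3/4) → [1765/12, 385/12, 39]
+L3 (α=4/7) → [707/4, 4129/28, 337/7]
+L4 (α=0) → [707/4, 4129/28, 337/7]
+L5 (α=1/2) → [923/8, 8245/56, 235/7]
+L6 (α=4/7) → [8529/56, 52511/392, 3449/49]
= [152, 134, 70]

(2,3) stack=L1,L2,L3,L4,L5; from [0,0,0]:
L1 α=0: [0, 0, 0]
L2 α=1: [220, 110, 148]
L3 α=5/6: [125/2, 595/6, 28]
L4 α=2/5: [251/2, 1411/10, 68]
L5 α=2/5: [1413/10, 7873/50, 128]
rounded: [141, 157, 128]


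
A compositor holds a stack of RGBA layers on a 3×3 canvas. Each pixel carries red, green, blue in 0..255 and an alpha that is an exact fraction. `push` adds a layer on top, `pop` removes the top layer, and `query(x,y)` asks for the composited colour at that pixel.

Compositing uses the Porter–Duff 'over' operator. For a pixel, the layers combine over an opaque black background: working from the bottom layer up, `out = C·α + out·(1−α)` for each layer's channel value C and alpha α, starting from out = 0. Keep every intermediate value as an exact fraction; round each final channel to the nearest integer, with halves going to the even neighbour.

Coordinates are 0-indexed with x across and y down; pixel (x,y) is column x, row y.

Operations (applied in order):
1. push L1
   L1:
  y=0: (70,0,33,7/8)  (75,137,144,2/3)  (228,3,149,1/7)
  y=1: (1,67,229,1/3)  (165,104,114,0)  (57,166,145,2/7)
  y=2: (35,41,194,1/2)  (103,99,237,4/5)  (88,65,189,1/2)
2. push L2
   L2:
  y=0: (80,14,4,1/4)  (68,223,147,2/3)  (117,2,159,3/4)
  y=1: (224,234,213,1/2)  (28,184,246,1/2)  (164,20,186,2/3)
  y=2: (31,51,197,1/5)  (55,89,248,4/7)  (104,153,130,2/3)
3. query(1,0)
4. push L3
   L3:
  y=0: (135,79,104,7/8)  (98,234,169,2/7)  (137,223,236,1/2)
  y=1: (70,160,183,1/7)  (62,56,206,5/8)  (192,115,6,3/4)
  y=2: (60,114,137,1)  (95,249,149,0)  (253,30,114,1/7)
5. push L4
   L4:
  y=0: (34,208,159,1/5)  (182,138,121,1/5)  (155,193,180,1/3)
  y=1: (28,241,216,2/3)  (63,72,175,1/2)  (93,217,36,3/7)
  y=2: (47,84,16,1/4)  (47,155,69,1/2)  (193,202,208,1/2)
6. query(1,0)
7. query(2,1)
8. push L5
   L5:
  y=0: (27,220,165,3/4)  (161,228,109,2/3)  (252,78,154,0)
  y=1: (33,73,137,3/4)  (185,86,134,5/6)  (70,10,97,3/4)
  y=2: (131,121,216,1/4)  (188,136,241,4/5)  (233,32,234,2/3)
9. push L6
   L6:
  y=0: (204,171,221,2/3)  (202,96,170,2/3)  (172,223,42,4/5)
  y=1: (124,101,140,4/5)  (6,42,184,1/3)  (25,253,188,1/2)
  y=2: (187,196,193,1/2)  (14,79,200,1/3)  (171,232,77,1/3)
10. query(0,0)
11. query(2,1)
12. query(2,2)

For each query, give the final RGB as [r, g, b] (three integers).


(1,0) stack=L1,L2; from [0,0,0]:
+L1 (α=2/3) → [50, 274/3, 96]
+L2 (α=2/3) → [62, 1612/9, 130]
rounded: [62, 179, 130]

at x=1,y=0 over L1,L2,L3,L4:
after L1 α=2/3: [50, 274/3, 96]
after L2 α=2/3: [62, 1612/9, 130]
after L3 α=2/7: [506/7, 12272/63, 988/7]
after L4 α=1/5: [3298/35, 57782/315, 4799/35]
→ [94, 183, 137]

at x=2,y=1 over L1,L2,L3,L4:
after L1 α=2/7: [114/7, 332/7, 290/7]
after L2 α=2/3: [2410/21, 204/7, 2894/21]
after L3 α=3/4: [7253/42, 2619/28, 818/21]
after L4 α=3/7: [20365/147, 7176/49, 5540/147]
→ [139, 146, 38]

query (0,0) [L1,L2,L3,L4,L5,L6] — begin 0,0,0
+L1 (α=7/8) → [245/4, 0, 231/8]
+L2 (α=1/4) → [1055/16, 7/2, 725/32]
+L3 (α=7/8) → [16175/128, 1113/16, 24021/256]
+L4 (α=1/5) → [17263/160, 389/4, 34197/320]
+L5 (α=3/4) → [30223/640, 3029/16, 192597/1280]
+L6 (α=2/3) → [291343/1920, 8501/48, 758357/3840]
→ [152, 177, 197]

(2,1) stack=L1,L2,L3,L4,L5,L6; from [0,0,0]:
L1 α=2/7: [114/7, 332/7, 290/7]
L2 α=2/3: [2410/21, 204/7, 2894/21]
L3 α=3/4: [7253/42, 2619/28, 818/21]
L4 α=3/7: [20365/147, 7176/49, 5540/147]
L5 α=3/4: [51235/588, 4323/98, 48317/588]
L6 α=1/2: [65935/1176, 29117/196, 158861/1176]
= [56, 149, 135]

at x=2,y=2 over L1,L2,L3,L4,L5,L6:
after L1 α=1/2: [44, 65/2, 189/2]
after L2 α=2/3: [84, 677/6, 709/6]
after L3 α=1/7: [757/7, 101, 823/7]
after L4 α=1/2: [1054/7, 303/2, 2279/14]
after L5 α=2/3: [4316/21, 431/6, 8831/42]
after L6 α=1/3: [12223/63, 1127/9, 10448/63]
rounded: [194, 125, 166]


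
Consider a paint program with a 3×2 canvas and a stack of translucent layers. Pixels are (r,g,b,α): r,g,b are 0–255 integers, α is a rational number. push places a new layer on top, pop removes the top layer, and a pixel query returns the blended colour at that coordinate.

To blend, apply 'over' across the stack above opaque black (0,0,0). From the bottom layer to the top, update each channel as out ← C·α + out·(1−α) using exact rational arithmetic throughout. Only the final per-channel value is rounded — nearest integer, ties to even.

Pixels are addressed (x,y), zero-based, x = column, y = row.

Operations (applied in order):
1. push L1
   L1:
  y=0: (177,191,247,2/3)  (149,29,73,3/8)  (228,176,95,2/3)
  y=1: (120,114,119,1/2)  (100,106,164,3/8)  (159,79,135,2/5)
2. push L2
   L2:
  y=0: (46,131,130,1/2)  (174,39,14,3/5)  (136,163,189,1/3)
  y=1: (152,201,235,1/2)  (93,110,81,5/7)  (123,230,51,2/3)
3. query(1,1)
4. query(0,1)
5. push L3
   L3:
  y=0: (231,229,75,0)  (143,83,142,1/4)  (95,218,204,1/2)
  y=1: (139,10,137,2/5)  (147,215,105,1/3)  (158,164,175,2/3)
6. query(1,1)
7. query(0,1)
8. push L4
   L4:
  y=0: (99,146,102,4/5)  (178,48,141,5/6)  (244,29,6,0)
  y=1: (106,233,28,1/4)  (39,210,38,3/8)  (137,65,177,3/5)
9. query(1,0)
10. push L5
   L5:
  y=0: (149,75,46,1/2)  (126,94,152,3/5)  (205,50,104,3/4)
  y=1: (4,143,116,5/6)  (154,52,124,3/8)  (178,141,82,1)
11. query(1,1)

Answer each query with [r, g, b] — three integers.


(1,1) stack=L1,L2; from [0,0,0]:
after L1 α=3/8: [75/2, 159/4, 123/2]
after L2 α=5/7: [540/7, 1259/14, 528/7]
→ [77, 90, 75]

query (0,1) [L1,L2] — begin 0,0,0
after L1 α=1/2: [60, 57, 119/2]
after L2 α=1/2: [106, 129, 589/4]
rounded: [106, 129, 147]

query (1,1) [L1,L2,L3] — begin 0,0,0
L1 α=3/8: [75/2, 159/4, 123/2]
L2 α=5/7: [540/7, 1259/14, 528/7]
L3 α=1/3: [703/7, 2764/21, 597/7]
rounded: [100, 132, 85]

query (0,1) [L1,L2,L3] — begin 0,0,0
+L1 (α=1/2) → [60, 57, 119/2]
+L2 (α=1/2) → [106, 129, 589/4]
+L3 (α=2/5) → [596/5, 407/5, 2863/20]
= [119, 81, 143]

(1,0) stack=L1,L2,L3,L4; from [0,0,0]:
+L1 (α=3/8) → [447/8, 87/8, 219/8]
+L2 (α=3/5) → [507/4, 111/4, 387/20]
+L3 (α=1/4) → [2093/16, 665/16, 4001/80]
+L4 (α=5/6) → [16333/96, 4505/96, 60401/480]
rounded: [170, 47, 126]

at x=1,y=1 over L1,L2,L3,L4,L5:
L1 α=3/8: [75/2, 159/4, 123/2]
L2 α=5/7: [540/7, 1259/14, 528/7]
L3 α=1/3: [703/7, 2764/21, 597/7]
L4 α=3/8: [2167/28, 13525/84, 3783/56]
L5 α=3/8: [23771/224, 80729/672, 39747/448]
= [106, 120, 89]
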